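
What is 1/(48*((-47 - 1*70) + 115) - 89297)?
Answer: -1/89393 ≈ -1.1187e-5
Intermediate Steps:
1/(48*((-47 - 1*70) + 115) - 89297) = 1/(48*((-47 - 70) + 115) - 89297) = 1/(48*(-117 + 115) - 89297) = 1/(48*(-2) - 89297) = 1/(-96 - 89297) = 1/(-89393) = -1/89393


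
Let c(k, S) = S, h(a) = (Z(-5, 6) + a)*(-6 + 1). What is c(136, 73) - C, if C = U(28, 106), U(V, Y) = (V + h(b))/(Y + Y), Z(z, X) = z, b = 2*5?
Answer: 15473/212 ≈ 72.986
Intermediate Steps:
b = 10
h(a) = 25 - 5*a (h(a) = (-5 + a)*(-6 + 1) = (-5 + a)*(-5) = 25 - 5*a)
U(V, Y) = (-25 + V)/(2*Y) (U(V, Y) = (V + (25 - 5*10))/(Y + Y) = (V + (25 - 50))/((2*Y)) = (V - 25)*(1/(2*Y)) = (-25 + V)*(1/(2*Y)) = (-25 + V)/(2*Y))
C = 3/212 (C = (1/2)*(-25 + 28)/106 = (1/2)*(1/106)*3 = 3/212 ≈ 0.014151)
c(136, 73) - C = 73 - 1*3/212 = 73 - 3/212 = 15473/212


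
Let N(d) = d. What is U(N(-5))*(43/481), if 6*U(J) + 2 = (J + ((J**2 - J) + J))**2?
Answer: 8557/1443 ≈ 5.9300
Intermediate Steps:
U(J) = -1/3 + (J + J**2)**2/6 (U(J) = -1/3 + (J + ((J**2 - J) + J))**2/6 = -1/3 + (J + J**2)**2/6)
U(N(-5))*(43/481) = (-1/3 + (1/6)*(-5)**2*(1 - 5)**2)*(43/481) = (-1/3 + (1/6)*25*(-4)**2)*(43*(1/481)) = (-1/3 + (1/6)*25*16)*(43/481) = (-1/3 + 200/3)*(43/481) = (199/3)*(43/481) = 8557/1443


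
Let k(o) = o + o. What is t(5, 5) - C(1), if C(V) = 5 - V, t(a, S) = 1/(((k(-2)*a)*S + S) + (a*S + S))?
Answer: -261/65 ≈ -4.0154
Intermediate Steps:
k(o) = 2*o
t(a, S) = 1/(2*S - 3*S*a) (t(a, S) = 1/((((2*(-2))*a)*S + S) + (a*S + S)) = 1/(((-4*a)*S + S) + (S*a + S)) = 1/((-4*S*a + S) + (S + S*a)) = 1/((S - 4*S*a) + (S + S*a)) = 1/(2*S - 3*S*a))
t(5, 5) - C(1) = -1/(5*(-2 + 3*5)) - (5 - 1*1) = -1*⅕/(-2 + 15) - (5 - 1) = -1*⅕/13 - 1*4 = -1*⅕*1/13 - 4 = -1/65 - 4 = -261/65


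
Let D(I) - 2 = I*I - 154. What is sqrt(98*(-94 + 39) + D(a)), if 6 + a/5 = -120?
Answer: sqrt(391358) ≈ 625.59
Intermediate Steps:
a = -630 (a = -30 + 5*(-120) = -30 - 600 = -630)
D(I) = -152 + I**2 (D(I) = 2 + (I*I - 154) = 2 + (I**2 - 154) = 2 + (-154 + I**2) = -152 + I**2)
sqrt(98*(-94 + 39) + D(a)) = sqrt(98*(-94 + 39) + (-152 + (-630)**2)) = sqrt(98*(-55) + (-152 + 396900)) = sqrt(-5390 + 396748) = sqrt(391358)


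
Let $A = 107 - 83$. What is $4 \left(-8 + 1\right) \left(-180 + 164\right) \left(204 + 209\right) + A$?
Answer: $185048$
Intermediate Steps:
$A = 24$ ($A = 107 - 83 = 24$)
$4 \left(-8 + 1\right) \left(-180 + 164\right) \left(204 + 209\right) + A = 4 \left(-8 + 1\right) \left(-180 + 164\right) \left(204 + 209\right) + 24 = 4 \left(-7\right) \left(\left(-16\right) 413\right) + 24 = \left(-28\right) \left(-6608\right) + 24 = 185024 + 24 = 185048$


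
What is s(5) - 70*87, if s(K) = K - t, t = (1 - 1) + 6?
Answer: -6091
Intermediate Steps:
t = 6 (t = 0 + 6 = 6)
s(K) = -6 + K (s(K) = K - 1*6 = K - 6 = -6 + K)
s(5) - 70*87 = (-6 + 5) - 70*87 = -1 - 6090 = -6091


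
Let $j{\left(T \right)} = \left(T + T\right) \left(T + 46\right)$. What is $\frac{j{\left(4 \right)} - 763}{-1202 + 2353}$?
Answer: $- \frac{363}{1151} \approx -0.31538$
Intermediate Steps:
$j{\left(T \right)} = 2 T \left(46 + T\right)$
$\frac{j{\left(4 \right)} - 763}{-1202 + 2353} = \frac{2 \cdot 4 \left(46 + 4\right) - 763}{-1202 + 2353} = \frac{2 \cdot 4 \cdot 50 - 763}{1151} = \left(400 - 763\right) \frac{1}{1151} = \left(-363\right) \frac{1}{1151} = - \frac{363}{1151}$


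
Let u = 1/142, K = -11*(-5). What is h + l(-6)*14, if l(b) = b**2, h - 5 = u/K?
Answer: 3975291/7810 ≈ 509.00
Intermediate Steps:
K = 55
u = 1/142 ≈ 0.0070423
h = 39051/7810 (h = 5 + (1/142)/55 = 5 + (1/142)*(1/55) = 5 + 1/7810 = 39051/7810 ≈ 5.0001)
h + l(-6)*14 = 39051/7810 + (-6)**2*14 = 39051/7810 + 36*14 = 39051/7810 + 504 = 3975291/7810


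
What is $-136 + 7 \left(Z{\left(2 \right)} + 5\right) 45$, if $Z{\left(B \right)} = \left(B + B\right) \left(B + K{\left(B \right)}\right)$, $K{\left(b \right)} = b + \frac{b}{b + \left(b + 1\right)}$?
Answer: $6983$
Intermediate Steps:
$K{\left(b \right)} = b + \frac{b}{1 + 2 b}$ ($K{\left(b \right)} = b + \frac{b}{b + \left(1 + b\right)} = b + \frac{b}{1 + 2 b}$)
$Z{\left(B \right)} = 2 B \left(B + \frac{2 B \left(1 + B\right)}{1 + 2 B}\right)$ ($Z{\left(B \right)} = \left(B + B\right) \left(B + \frac{2 B \left(1 + B\right)}{1 + 2 B}\right) = 2 B \left(B + \frac{2 B \left(1 + B\right)}{1 + 2 B}\right)$)
$-136 + 7 \left(Z{\left(2 \right)} + 5\right) 45 = -136 + 7 \left(\frac{2^{2} \left(6 + 8 \cdot 2\right)}{1 + 2 \cdot 2} + 5\right) 45 = -136 + 7 \left(\frac{4 \left(6 + 16\right)}{1 + 4} + 5\right) 45 = -136 + 7 \left(4 \cdot \frac{1}{5} \cdot 22 + 5\right) 45 = -136 + 7 \left(\frac{88}{5} + 5\right) 45 = -136 + 7 \cdot \frac{113}{5} \cdot 45 = -136 + \frac{791}{5} \cdot 45 = -136 + 7119 = 6983$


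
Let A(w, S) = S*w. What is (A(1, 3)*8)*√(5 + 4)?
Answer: 72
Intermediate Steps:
(A(1, 3)*8)*√(5 + 4) = ((3*1)*8)*√(5 + 4) = (3*8)*√9 = 24*3 = 72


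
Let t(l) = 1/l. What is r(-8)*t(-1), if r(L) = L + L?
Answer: 16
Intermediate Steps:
r(L) = 2*L
r(-8)*t(-1) = (2*(-8))/(-1) = -16*(-1) = 16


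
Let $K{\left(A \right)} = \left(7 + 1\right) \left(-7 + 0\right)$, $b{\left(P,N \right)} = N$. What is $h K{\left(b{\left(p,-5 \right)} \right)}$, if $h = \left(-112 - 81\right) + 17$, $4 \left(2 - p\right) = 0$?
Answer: $9856$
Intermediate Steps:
$p = 2$ ($p = 2 - 0 = 2 + 0 = 2$)
$h = -176$ ($h = -193 + 17 = -176$)
$K{\left(A \right)} = -56$ ($K{\left(A \right)} = 8 \left(-7\right) = -56$)
$h K{\left(b{\left(p,-5 \right)} \right)} = \left(-176\right) \left(-56\right) = 9856$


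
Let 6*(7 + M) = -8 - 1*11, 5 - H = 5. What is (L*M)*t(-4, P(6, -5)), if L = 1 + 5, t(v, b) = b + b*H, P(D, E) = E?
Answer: 305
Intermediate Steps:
H = 0 (H = 5 - 1*5 = 5 - 5 = 0)
t(v, b) = b (t(v, b) = b + b*0 = b + 0 = b)
M = -61/6 (M = -7 + (-8 - 1*11)/6 = -7 + (-8 - 11)/6 = -7 + (⅙)*(-19) = -7 - 19/6 = -61/6 ≈ -10.167)
L = 6
(L*M)*t(-4, P(6, -5)) = (6*(-61/6))*(-5) = -61*(-5) = 305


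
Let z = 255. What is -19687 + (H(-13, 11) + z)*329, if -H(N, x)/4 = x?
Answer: 49732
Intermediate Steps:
H(N, x) = -4*x
-19687 + (H(-13, 11) + z)*329 = -19687 + (-4*11 + 255)*329 = -19687 + (-44 + 255)*329 = -19687 + 211*329 = -19687 + 69419 = 49732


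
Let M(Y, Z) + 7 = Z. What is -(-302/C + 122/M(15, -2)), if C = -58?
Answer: 2179/261 ≈ 8.3487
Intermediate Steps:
M(Y, Z) = -7 + Z
-(-302/C + 122/M(15, -2)) = -(-302/(-58) + 122/(-7 - 2)) = -(-302*(-1/58) + 122/(-9)) = -(151/29 + 122*(-⅑)) = -(151/29 - 122/9) = -1*(-2179/261) = 2179/261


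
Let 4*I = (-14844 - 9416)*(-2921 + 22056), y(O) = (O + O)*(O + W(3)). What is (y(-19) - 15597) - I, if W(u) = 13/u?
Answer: 348116206/3 ≈ 1.1604e+8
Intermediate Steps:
y(O) = 2*O*(13/3 + O) (y(O) = (O + O)*(O + 13/3) = (2*O)*(O + 13*(⅓)) = (2*O)*(O + 13/3) = (2*O)*(13/3 + O) = 2*O*(13/3 + O))
I = -116053775 (I = ((-14844 - 9416)*(-2921 + 22056))/4 = (-24260*19135)/4 = (¼)*(-464215100) = -116053775)
(y(-19) - 15597) - I = ((⅔)*(-19)*(13 + 3*(-19)) - 15597) - 1*(-116053775) = ((⅔)*(-19)*(13 - 57) - 15597) + 116053775 = ((⅔)*(-19)*(-44) - 15597) + 116053775 = (1672/3 - 15597) + 116053775 = -45119/3 + 116053775 = 348116206/3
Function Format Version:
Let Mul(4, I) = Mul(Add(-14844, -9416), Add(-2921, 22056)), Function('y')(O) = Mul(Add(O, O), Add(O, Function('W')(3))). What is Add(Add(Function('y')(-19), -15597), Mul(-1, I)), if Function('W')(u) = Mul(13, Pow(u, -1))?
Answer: Rational(348116206, 3) ≈ 1.1604e+8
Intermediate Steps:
Function('y')(O) = Mul(2, O, Add(Rational(13, 3), O)) (Function('y')(O) = Mul(Add(O, O), Add(O, Mul(13, Pow(3, -1)))) = Mul(Mul(2, O), Add(O, Mul(13, Rational(1, 3)))) = Mul(Mul(2, O), Add(O, Rational(13, 3))) = Mul(Mul(2, O), Add(Rational(13, 3), O)) = Mul(2, O, Add(Rational(13, 3), O)))
I = -116053775 (I = Mul(Rational(1, 4), Mul(Add(-14844, -9416), Add(-2921, 22056))) = Mul(Rational(1, 4), Mul(-24260, 19135)) = Mul(Rational(1, 4), -464215100) = -116053775)
Add(Add(Function('y')(-19), -15597), Mul(-1, I)) = Add(Add(Mul(Rational(2, 3), -19, Add(13, Mul(3, -19))), -15597), Mul(-1, -116053775)) = Add(Add(Mul(Rational(2, 3), -19, Add(13, -57)), -15597), 116053775) = Add(Add(Mul(Rational(2, 3), -19, -44), -15597), 116053775) = Add(Add(Rational(1672, 3), -15597), 116053775) = Add(Rational(-45119, 3), 116053775) = Rational(348116206, 3)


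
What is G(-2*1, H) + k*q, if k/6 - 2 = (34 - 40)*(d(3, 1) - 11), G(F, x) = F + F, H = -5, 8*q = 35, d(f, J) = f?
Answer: 2617/2 ≈ 1308.5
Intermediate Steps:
q = 35/8 (q = (⅛)*35 = 35/8 ≈ 4.3750)
G(F, x) = 2*F
k = 300 (k = 12 + 6*((34 - 40)*(3 - 11)) = 12 + 6*(-6*(-8)) = 12 + 6*48 = 12 + 288 = 300)
G(-2*1, H) + k*q = 2*(-2*1) + 300*(35/8) = 2*(-2) + 2625/2 = -4 + 2625/2 = 2617/2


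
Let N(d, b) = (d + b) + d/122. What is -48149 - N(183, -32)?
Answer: -96603/2 ≈ -48302.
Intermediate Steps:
N(d, b) = b + 123*d/122 (N(d, b) = (b + d) + d*(1/122) = (b + d) + d/122 = b + 123*d/122)
-48149 - N(183, -32) = -48149 - (-32 + (123/122)*183) = -48149 - (-32 + 369/2) = -48149 - 1*305/2 = -48149 - 305/2 = -96603/2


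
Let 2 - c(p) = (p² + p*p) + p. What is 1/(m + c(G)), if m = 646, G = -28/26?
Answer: 169/109302 ≈ 0.0015462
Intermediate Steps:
G = -14/13 (G = -28*1/26 = -14/13 ≈ -1.0769)
c(p) = 2 - p - 2*p² (c(p) = 2 - ((p² + p*p) + p) = 2 - ((p² + p²) + p) = 2 - (2*p² + p) = 2 - (p + 2*p²) = 2 + (-p - 2*p²) = 2 - p - 2*p²)
1/(m + c(G)) = 1/(646 + (2 - 1*(-14/13) - 2*(-14/13)²)) = 1/(646 + (2 + 14/13 - 2*196/169)) = 1/(646 + (2 + 14/13 - 392/169)) = 1/(646 + 128/169) = 1/(109302/169) = 169/109302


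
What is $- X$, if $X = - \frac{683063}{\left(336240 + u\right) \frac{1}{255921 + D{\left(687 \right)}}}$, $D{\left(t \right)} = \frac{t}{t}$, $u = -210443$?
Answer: $\frac{174810849086}{125797} \approx 1.3896 \cdot 10^{6}$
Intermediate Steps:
$D{\left(t \right)} = 1$
$X = - \frac{174810849086}{125797}$ ($X = - \frac{683063}{\left(336240 - 210443\right) \frac{1}{255921 + 1}} = - \frac{683063}{125797 \cdot \frac{1}{255922}} = - \frac{683063}{\frac{125797}{255922}} = \left(-683063\right) \frac{255922}{125797} = - \frac{174810849086}{125797} \approx -1.3896 \cdot 10^{6}$)
$- X = \left(-1\right) \left(- \frac{174810849086}{125797}\right) = \frac{174810849086}{125797}$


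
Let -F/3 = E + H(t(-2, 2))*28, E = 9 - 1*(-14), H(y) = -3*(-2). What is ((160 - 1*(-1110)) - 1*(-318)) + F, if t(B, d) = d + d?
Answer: 1015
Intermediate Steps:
t(B, d) = 2*d
H(y) = 6
E = 23 (E = 9 + 14 = 23)
F = -573 (F = -3*(23 + 6*28) = -3*(23 + 168) = -3*191 = -573)
((160 - 1*(-1110)) - 1*(-318)) + F = ((160 - 1*(-1110)) - 1*(-318)) - 573 = ((160 + 1110) + 318) - 573 = (1270 + 318) - 573 = 1588 - 573 = 1015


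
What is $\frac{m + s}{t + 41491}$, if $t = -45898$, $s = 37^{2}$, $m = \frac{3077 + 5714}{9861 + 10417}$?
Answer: $- \frac{27769373}{89365146} \approx -0.31074$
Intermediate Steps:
$m = \frac{8791}{20278} \approx 0.43352$
$s = 1369$
$\frac{m + s}{t + 41491} = \frac{\frac{8791}{20278} + 1369}{-45898 + 41491} = \frac{27769373}{20278 \left(-4407\right)} = \frac{27769373}{20278} \left(- \frac{1}{4407}\right) = - \frac{27769373}{89365146}$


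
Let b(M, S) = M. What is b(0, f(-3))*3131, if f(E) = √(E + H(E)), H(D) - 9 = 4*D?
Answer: 0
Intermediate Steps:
H(D) = 9 + 4*D
f(E) = √(9 + 5*E) (f(E) = √(E + (9 + 4*E)) = √(9 + 5*E))
b(0, f(-3))*3131 = 0*3131 = 0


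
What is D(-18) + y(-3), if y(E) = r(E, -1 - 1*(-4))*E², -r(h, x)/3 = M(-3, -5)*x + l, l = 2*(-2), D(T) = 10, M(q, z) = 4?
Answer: -206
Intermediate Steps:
l = -4
r(h, x) = 12 - 12*x (r(h, x) = -3*(4*x - 4) = -3*(-4 + 4*x) = 12 - 12*x)
y(E) = -24*E² (y(E) = (12 - 12*(-1 - 1*(-4)))*E² = (12 - 12*(-1 + 4))*E² = (12 - 12*3)*E² = (12 - 36)*E² = -24*E²)
D(-18) + y(-3) = 10 - 24*(-3)² = 10 - 24*9 = 10 - 216 = -206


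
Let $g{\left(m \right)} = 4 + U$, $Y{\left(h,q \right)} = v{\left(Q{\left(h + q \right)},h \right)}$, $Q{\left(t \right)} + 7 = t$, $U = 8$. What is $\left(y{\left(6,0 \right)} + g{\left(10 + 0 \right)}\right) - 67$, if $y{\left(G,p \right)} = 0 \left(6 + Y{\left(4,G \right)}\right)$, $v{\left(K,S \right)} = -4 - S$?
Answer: $-55$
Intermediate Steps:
$Q{\left(t \right)} = -7 + t$
$Y{\left(h,q \right)} = -4 - h$
$y{\left(G,p \right)} = 0$ ($y{\left(G,p \right)} = 0 \left(6 - 8\right) = 0 \left(-2\right) = 0$)
$g{\left(m \right)} = 12$ ($g{\left(m \right)} = 4 + 8 = 12$)
$\left(y{\left(6,0 \right)} + g{\left(10 + 0 \right)}\right) - 67 = \left(0 + 12\right) - 67 = 12 - 67 = -55$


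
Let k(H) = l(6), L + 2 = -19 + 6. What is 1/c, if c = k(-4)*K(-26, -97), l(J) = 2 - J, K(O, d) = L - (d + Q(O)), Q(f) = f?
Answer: -1/432 ≈ -0.0023148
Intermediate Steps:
L = -15 (L = -2 + (-19 + 6) = -2 - 13 = -15)
K(O, d) = -15 - O - d (K(O, d) = -15 - (d + O) = -15 - (O + d) = -15 + (-O - d) = -15 - O - d)
k(H) = -4 (k(H) = 2 - 1*6 = 2 - 6 = -4)
c = -432 (c = -4*(-15 - 1*(-26) - 1*(-97)) = -4*(-15 + 26 + 97) = -4*108 = -432)
1/c = 1/(-432) = -1/432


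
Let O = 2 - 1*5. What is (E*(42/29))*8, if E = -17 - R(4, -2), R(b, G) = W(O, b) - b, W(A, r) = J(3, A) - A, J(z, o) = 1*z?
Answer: -6384/29 ≈ -220.14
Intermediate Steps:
O = -3 (O = 2 - 5 = -3)
J(z, o) = z
W(A, r) = 3 - A
R(b, G) = 6 - b (R(b, G) = (3 - 1*(-3)) - b = (3 + 3) - b = 6 - b)
E = -19 (E = -17 - (6 - 1*4) = -17 - (6 - 4) = -17 - 1*2 = -17 - 2 = -19)
(E*(42/29))*8 = -798/29*8 = -6384/29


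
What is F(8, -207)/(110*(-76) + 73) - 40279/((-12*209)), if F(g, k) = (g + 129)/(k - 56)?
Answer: 87787658795/5466138348 ≈ 16.060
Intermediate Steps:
F(g, k) = (129 + g)/(-56 + k)
F(8, -207)/(110*(-76) + 73) - 40279/((-12*209)) = ((129 + 8)/(-56 - 207))/(110*(-76) + 73) - 40279/((-12*209)) = (137/(-263))/(-8360 + 73) - 40279/(-2508) = -1/263*137/(-8287) - 40279*(-1/2508) = -137/263*(-1/8287) + 40279/2508 = 137/2179481 + 40279/2508 = 87787658795/5466138348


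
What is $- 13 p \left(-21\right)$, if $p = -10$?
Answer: $-2730$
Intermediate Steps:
$- 13 p \left(-21\right) = \left(-13\right) \left(-10\right) \left(-21\right) = 130 \left(-21\right) = -2730$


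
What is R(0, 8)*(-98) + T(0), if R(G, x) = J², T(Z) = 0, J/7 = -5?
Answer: -120050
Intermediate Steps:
J = -35 (J = 7*(-5) = -35)
R(G, x) = 1225 (R(G, x) = (-35)² = 1225)
R(0, 8)*(-98) + T(0) = 1225*(-98) + 0 = -120050 + 0 = -120050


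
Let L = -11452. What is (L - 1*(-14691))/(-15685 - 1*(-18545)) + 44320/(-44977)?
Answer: 18925303/128634220 ≈ 0.14713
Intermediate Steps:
(L - 1*(-14691))/(-15685 - 1*(-18545)) + 44320/(-44977) = (-11452 - 1*(-14691))/(-15685 - 1*(-18545)) + 44320/(-44977) = (-11452 + 14691)/(-15685 + 18545) + 44320*(-1/44977) = 3239/2860 - 44320/44977 = 18925303/128634220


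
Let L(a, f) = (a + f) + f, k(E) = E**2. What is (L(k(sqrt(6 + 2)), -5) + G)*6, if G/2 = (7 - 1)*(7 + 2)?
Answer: 636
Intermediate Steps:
L(a, f) = a + 2*f
G = 108 (G = 2*((7 - 1)*(7 + 2)) = 2*(6*9) = 2*54 = 108)
(L(k(sqrt(6 + 2)), -5) + G)*6 = (((sqrt(6 + 2))**2 + 2*(-5)) + 108)*6 = (((sqrt(8))**2 - 10) + 108)*6 = (((2*sqrt(2))**2 - 10) + 108)*6 = ((8 - 10) + 108)*6 = (-2 + 108)*6 = 106*6 = 636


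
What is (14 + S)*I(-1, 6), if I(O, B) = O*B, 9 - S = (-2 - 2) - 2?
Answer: -174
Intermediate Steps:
S = 15 (S = 9 - ((-2 - 2) - 2) = 9 - (-4 - 2) = 9 - 1*(-6) = 9 + 6 = 15)
I(O, B) = B*O
(14 + S)*I(-1, 6) = (14 + 15)*(6*(-1)) = 29*(-6) = -174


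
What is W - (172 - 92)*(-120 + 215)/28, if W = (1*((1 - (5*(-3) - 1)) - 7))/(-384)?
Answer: -364835/1344 ≈ -271.45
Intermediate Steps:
W = -5/192 (W = (1*((1 - (-15 - 1)) - 7))*(-1/384) = (1*((1 - 1*(-16)) - 7))*(-1/384) = (1*((1 + 16) - 7))*(-1/384) = (1*(17 - 7))*(-1/384) = (1*10)*(-1/384) = 10*(-1/384) = -5/192 ≈ -0.026042)
W - (172 - 92)*(-120 + 215)/28 = -5/192 - (172 - 92)*(-120 + 215)/28 = -5/192 - 80*95/28 = -5/192 - 7600/28 = -5/192 - 1*1900/7 = -5/192 - 1900/7 = -364835/1344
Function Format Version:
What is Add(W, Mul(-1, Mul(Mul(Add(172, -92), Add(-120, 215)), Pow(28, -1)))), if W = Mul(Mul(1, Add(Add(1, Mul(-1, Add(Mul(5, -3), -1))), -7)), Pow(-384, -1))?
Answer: Rational(-364835, 1344) ≈ -271.45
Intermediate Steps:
W = Rational(-5, 192) (W = Mul(Mul(1, Add(Add(1, Mul(-1, Add(-15, -1))), -7)), Rational(-1, 384)) = Mul(Mul(1, Add(Add(1, Mul(-1, -16)), -7)), Rational(-1, 384)) = Mul(Mul(1, Add(Add(1, 16), -7)), Rational(-1, 384)) = Mul(Mul(1, Add(17, -7)), Rational(-1, 384)) = Mul(Mul(1, 10), Rational(-1, 384)) = Mul(10, Rational(-1, 384)) = Rational(-5, 192) ≈ -0.026042)
Add(W, Mul(-1, Mul(Mul(Add(172, -92), Add(-120, 215)), Pow(28, -1)))) = Add(Rational(-5, 192), Mul(-1, Mul(Mul(Add(172, -92), Add(-120, 215)), Pow(28, -1)))) = Add(Rational(-5, 192), Mul(-1, Mul(Mul(80, 95), Rational(1, 28)))) = Add(Rational(-5, 192), Mul(-1, Mul(7600, Rational(1, 28)))) = Add(Rational(-5, 192), Mul(-1, Rational(1900, 7))) = Add(Rational(-5, 192), Rational(-1900, 7)) = Rational(-364835, 1344)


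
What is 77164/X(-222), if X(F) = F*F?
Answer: 19291/12321 ≈ 1.5657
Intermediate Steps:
X(F) = F²
77164/X(-222) = 77164/((-222)²) = 77164/49284 = 77164*(1/49284) = 19291/12321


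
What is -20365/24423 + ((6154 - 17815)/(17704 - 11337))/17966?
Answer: -179217493241/214902715062 ≈ -0.83395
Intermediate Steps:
-20365/24423 + ((6154 - 17815)/(17704 - 11337))/17966 = -20365*1/24423 - 11661/6367*(1/17966) = -20365/24423 - 11661*1/6367*(1/17966) = -20365/24423 - 11661/6367*1/17966 = -20365/24423 - 897/8799194 = -179217493241/214902715062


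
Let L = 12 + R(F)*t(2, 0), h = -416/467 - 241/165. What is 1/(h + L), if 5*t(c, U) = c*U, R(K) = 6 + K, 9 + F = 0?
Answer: 77055/743473 ≈ 0.10364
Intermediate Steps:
F = -9 (F = -9 + 0 = -9)
h = -181187/77055 (h = -416*1/467 - 241*1/165 = -416/467 - 241/165 = -181187/77055 ≈ -2.3514)
t(c, U) = U*c/5 (t(c, U) = (c*U)/5 = (U*c)/5 = U*c/5)
L = 12 (L = 12 + (6 - 9)*((1/5)*0*2) = 12 - 3*0 = 12 + 0 = 12)
1/(h + L) = 1/(-181187/77055 + 12) = 1/(743473/77055) = 77055/743473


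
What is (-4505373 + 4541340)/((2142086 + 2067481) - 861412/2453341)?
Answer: 88239315747/10327502451935 ≈ 0.0085441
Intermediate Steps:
(-4505373 + 4541340)/((2142086 + 2067481) - 861412/2453341) = 35967/(4209567 - 861412*1/2453341) = 35967/(4209567 - 861412/2453341) = 35967/(10327502451935/2453341) = 35967*(2453341/10327502451935) = 88239315747/10327502451935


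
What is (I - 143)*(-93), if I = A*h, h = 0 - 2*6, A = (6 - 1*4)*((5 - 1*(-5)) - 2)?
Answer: 31155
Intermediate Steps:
A = 16 (A = (6 - 4)*((5 + 5) - 2) = 2*(10 - 2) = 2*8 = 16)
h = -12 (h = 0 - 12 = -12)
I = -192 (I = 16*(-12) = -192)
(I - 143)*(-93) = (-192 - 143)*(-93) = -335*(-93) = 31155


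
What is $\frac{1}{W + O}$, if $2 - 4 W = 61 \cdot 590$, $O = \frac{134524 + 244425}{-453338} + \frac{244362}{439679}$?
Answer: $- \frac{199323198502}{1793366654259509} \approx -0.00011114$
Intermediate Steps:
$O = - \frac{55837337015}{199323198502}$ ($O = 378949 \left(- \frac{1}{453338}\right) + 244362 \cdot \frac{1}{439679} = - \frac{378949}{453338} + \frac{244362}{439679} = - \frac{55837337015}{199323198502} \approx -0.28013$)
$W = -8997$ ($W = \frac{1}{2} - \frac{61 \cdot 590}{4} = \frac{1}{2} - \frac{17995}{2} = -8997$)
$\frac{1}{W + O} = \frac{1}{-8997 - \frac{55837337015}{199323198502}} = \frac{1}{- \frac{1793366654259509}{199323198502}} = - \frac{199323198502}{1793366654259509}$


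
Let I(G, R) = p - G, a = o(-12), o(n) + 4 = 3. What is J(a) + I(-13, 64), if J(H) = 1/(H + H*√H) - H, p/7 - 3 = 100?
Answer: 1469/2 + I/2 ≈ 734.5 + 0.5*I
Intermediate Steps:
p = 721 (p = 21 + 7*100 = 21 + 700 = 721)
o(n) = -1 (o(n) = -4 + 3 = -1)
a = -1
I(G, R) = 721 - G
J(H) = 1/(H + H^(3/2)) - H
J(a) + I(-13, 64) = (1 - 1*(-1)² - (-1)^(5/2))/(-1 + (-1)^(3/2)) + (721 - 1*(-13)) = (1 - 1*1 - I)/(-1 - I) + (721 + 13) = ((-1 + I)/2)*(1 - 1 - I) + 734 = ((-1 + I)/2)*(-I) + 734 = -I*(-1 + I)/2 + 734 = 734 - I*(-1 + I)/2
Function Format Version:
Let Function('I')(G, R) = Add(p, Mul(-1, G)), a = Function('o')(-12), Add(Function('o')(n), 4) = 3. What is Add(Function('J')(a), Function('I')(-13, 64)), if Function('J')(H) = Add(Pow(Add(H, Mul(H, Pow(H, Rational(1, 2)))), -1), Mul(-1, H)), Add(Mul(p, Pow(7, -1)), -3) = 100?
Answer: Add(Rational(1469, 2), Mul(Rational(1, 2), I)) ≈ Add(734.50, Mul(0.50000, I))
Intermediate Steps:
p = 721 (p = Add(21, Mul(7, 100)) = Add(21, 700) = 721)
Function('o')(n) = -1 (Function('o')(n) = Add(-4, 3) = -1)
a = -1
Function('I')(G, R) = Add(721, Mul(-1, G))
Function('J')(H) = Add(Pow(Add(H, Pow(H, Rational(3, 2))), -1), Mul(-1, H))
Add(Function('J')(a), Function('I')(-13, 64)) = Add(Mul(Pow(Add(-1, Pow(-1, Rational(3, 2))), -1), Add(1, Mul(-1, Pow(-1, 2)), Mul(-1, Pow(-1, Rational(5, 2))))), Add(721, Mul(-1, -13))) = Add(Mul(Pow(Add(-1, Mul(-1, I)), -1), Add(1, Mul(-1, 1), Mul(-1, I))), Add(721, 13)) = Add(Mul(Mul(Rational(1, 2), Add(-1, I)), Add(1, -1, Mul(-1, I))), 734) = Add(Mul(Mul(Rational(1, 2), Add(-1, I)), Mul(-1, I)), 734) = Add(Mul(Rational(-1, 2), I, Add(-1, I)), 734) = Add(734, Mul(Rational(-1, 2), I, Add(-1, I)))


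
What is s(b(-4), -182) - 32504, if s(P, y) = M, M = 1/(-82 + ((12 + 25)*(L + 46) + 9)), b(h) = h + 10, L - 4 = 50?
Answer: -117892007/3627 ≈ -32504.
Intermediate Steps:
L = 54 (L = 4 + 50 = 54)
b(h) = 10 + h
M = 1/3627 (M = 1/(-82 + ((12 + 25)*(54 + 46) + 9)) = 1/(-82 + (37*100 + 9)) = 1/(-82 + (3700 + 9)) = 1/(-82 + 3709) = 1/3627 ≈ 0.00027571)
s(P, y) = 1/3627
s(b(-4), -182) - 32504 = 1/3627 - 32504 = -117892007/3627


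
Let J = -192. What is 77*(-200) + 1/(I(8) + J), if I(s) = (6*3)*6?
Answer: -1293601/84 ≈ -15400.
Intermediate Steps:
I(s) = 108 (I(s) = 18*6 = 108)
77*(-200) + 1/(I(8) + J) = 77*(-200) + 1/(108 - 192) = -15400 + 1/(-84) = -15400 - 1/84 = -1293601/84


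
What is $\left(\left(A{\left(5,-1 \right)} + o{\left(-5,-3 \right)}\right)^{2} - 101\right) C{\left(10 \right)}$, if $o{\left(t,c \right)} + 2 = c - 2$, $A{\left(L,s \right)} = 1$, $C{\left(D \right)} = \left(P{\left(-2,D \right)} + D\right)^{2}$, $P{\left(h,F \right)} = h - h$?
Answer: $-6500$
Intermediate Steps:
$P{\left(h,F \right)} = 0$
$C{\left(D \right)} = D^{2}$ ($C{\left(D \right)} = \left(0 + D\right)^{2} = D^{2}$)
$o{\left(t,c \right)} = -4 + c$ ($o{\left(t,c \right)} = -2 + \left(c - 2\right) = -2 + \left(-2 + c\right) = -4 + c$)
$\left(\left(A{\left(5,-1 \right)} + o{\left(-5,-3 \right)}\right)^{2} - 101\right) C{\left(10 \right)} = \left(\left(1 - 7\right)^{2} - 101\right) 10^{2} = \left(\left(1 - 7\right)^{2} - 101\right) 100 = \left(\left(-6\right)^{2} - 101\right) 100 = \left(36 - 101\right) 100 = \left(-65\right) 100 = -6500$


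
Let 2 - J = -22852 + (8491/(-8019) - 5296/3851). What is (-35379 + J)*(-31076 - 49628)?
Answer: 31209162818679040/30881169 ≈ 1.0106e+9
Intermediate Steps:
J = 705833403791/30881169 (J = 2 - (-22852 + (8491/(-8019) - 5296/3851)) = 2 - (-22852 + (8491*(-1/8019) - 5296*1/3851)) = 2 - (-22852 + (-8491/8019 - 5296/3851)) = 2 - (-22852 - 75167465/30881169) = 2 - 1*(-705771641453/30881169) = 2 + 705771641453/30881169 = 705833403791/30881169 ≈ 22856.)
(-35379 + J)*(-31076 - 49628) = (-35379 + 705833403791/30881169)*(-31076 - 49628) = -386711474260/30881169*(-80704) = 31209162818679040/30881169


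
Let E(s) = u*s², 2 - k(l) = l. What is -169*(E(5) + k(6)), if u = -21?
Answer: 89401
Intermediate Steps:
k(l) = 2 - l
E(s) = -21*s²
-169*(E(5) + k(6)) = -169*(-21*5² + (2 - 1*6)) = -169*(-21*25 + (2 - 6)) = -169*(-525 - 4) = -169*(-529) = 89401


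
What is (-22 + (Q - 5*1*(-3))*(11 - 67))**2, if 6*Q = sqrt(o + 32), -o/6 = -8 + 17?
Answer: 6670148/9 + 48272*I*sqrt(22)/3 ≈ 7.4113e+5 + 75472.0*I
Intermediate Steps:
o = -54 (o = -6*(-8 + 17) = -6*9 = -54)
Q = I*sqrt(22)/6 (Q = sqrt(-54 + 32)/6 = sqrt(-22)/6 = (I*sqrt(22))/6 = I*sqrt(22)/6 ≈ 0.78174*I)
(-22 + (Q - 5*1*(-3))*(11 - 67))**2 = (-22 + (I*sqrt(22)/6 - 5*1*(-3))*(11 - 67))**2 = (-22 + (I*sqrt(22)/6 - 5*(-3))*(-56))**2 = (-22 + (I*sqrt(22)/6 + 15)*(-56))**2 = (-22 + (15 + I*sqrt(22)/6)*(-56))**2 = (-22 + (-840 - 28*I*sqrt(22)/3))**2 = (-862 - 28*I*sqrt(22)/3)**2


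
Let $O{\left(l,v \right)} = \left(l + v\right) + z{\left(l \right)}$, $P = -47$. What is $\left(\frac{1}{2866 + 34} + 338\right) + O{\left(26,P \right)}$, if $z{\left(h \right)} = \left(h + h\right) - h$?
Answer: $\frac{994701}{2900} \approx 343.0$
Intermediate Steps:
$z{\left(h \right)} = h$ ($z{\left(h \right)} = 2 h - h = h$)
$O{\left(l,v \right)} = v + 2 l$ ($O{\left(l,v \right)} = \left(l + v\right) + l = v + 2 l$)
$\left(\frac{1}{2866 + 34} + 338\right) + O{\left(26,P \right)} = \left(\frac{1}{2866 + 34} + 338\right) + \left(-47 + 2 \cdot 26\right) = \left(\frac{1}{2900} + 338\right) + \left(-47 + 52\right) = \left(\frac{1}{2900} + 338\right) + 5 = \frac{980201}{2900} + 5 = \frac{994701}{2900}$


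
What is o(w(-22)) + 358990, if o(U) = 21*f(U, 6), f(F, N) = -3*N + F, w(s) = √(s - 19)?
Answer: 358612 + 21*I*√41 ≈ 3.5861e+5 + 134.47*I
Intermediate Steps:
w(s) = √(-19 + s)
f(F, N) = F - 3*N
o(U) = -378 + 21*U (o(U) = 21*(U - 3*6) = 21*(U - 18) = 21*(-18 + U) = -378 + 21*U)
o(w(-22)) + 358990 = (-378 + 21*√(-19 - 22)) + 358990 = (-378 + 21*√(-41)) + 358990 = (-378 + 21*(I*√41)) + 358990 = (-378 + 21*I*√41) + 358990 = 358612 + 21*I*√41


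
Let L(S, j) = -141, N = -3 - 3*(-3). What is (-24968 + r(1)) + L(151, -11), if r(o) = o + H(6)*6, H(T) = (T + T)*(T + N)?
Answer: -24244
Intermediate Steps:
N = 6 (N = -3 + 9 = 6)
H(T) = 2*T*(6 + T) (H(T) = (T + T)*(T + 6) = (2*T)*(6 + T) = 2*T*(6 + T))
r(o) = 864 + o (r(o) = o + (2*6*(6 + 6))*6 = o + (2*6*12)*6 = o + 144*6 = o + 864 = 864 + o)
(-24968 + r(1)) + L(151, -11) = (-24968 + (864 + 1)) - 141 = (-24968 + 865) - 141 = -24103 - 141 = -24244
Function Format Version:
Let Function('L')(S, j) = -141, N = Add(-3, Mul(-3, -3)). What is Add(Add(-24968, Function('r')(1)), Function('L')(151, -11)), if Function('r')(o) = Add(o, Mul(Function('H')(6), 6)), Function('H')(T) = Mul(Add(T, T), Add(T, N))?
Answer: -24244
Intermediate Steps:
N = 6 (N = Add(-3, 9) = 6)
Function('H')(T) = Mul(2, T, Add(6, T)) (Function('H')(T) = Mul(Add(T, T), Add(T, 6)) = Mul(Mul(2, T), Add(6, T)) = Mul(2, T, Add(6, T)))
Function('r')(o) = Add(864, o) (Function('r')(o) = Add(o, Mul(Mul(2, 6, Add(6, 6)), 6)) = Add(o, Mul(Mul(2, 6, 12), 6)) = Add(o, Mul(144, 6)) = Add(o, 864) = Add(864, o))
Add(Add(-24968, Function('r')(1)), Function('L')(151, -11)) = Add(Add(-24968, Add(864, 1)), -141) = Add(Add(-24968, 865), -141) = Add(-24103, -141) = -24244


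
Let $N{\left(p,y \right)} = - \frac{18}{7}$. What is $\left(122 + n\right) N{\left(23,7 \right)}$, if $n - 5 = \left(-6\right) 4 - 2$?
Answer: $- \frac{1818}{7} \approx -259.71$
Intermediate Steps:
$N{\left(p,y \right)} = - \frac{18}{7}$ ($N{\left(p,y \right)} = \left(-18\right) \frac{1}{7} = - \frac{18}{7}$)
$n = -21$ ($n = 5 - 26 = -21$)
$\left(122 + n\right) N{\left(23,7 \right)} = \left(122 - 21\right) \left(- \frac{18}{7}\right) = 101 \left(- \frac{18}{7}\right) = - \frac{1818}{7}$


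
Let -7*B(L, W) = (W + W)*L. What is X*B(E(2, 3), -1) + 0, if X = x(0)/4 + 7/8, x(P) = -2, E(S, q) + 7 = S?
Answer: -15/28 ≈ -0.53571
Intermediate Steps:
E(S, q) = -7 + S
B(L, W) = -2*L*W/7 (B(L, W) = -(W + W)*L/7 = -2*W*L/7 = -2*L*W/7)
X = 3/8 (X = -2/4 + 7/8 = -2*1/4 + 7*(1/8) = -1/2 + 7/8 = 3/8 ≈ 0.37500)
X*B(E(2, 3), -1) + 0 = 3*(-2/7*(-7 + 2)*(-1))/8 + 0 = 3*(-2/7*(-5)*(-1))/8 + 0 = (3/8)*(-10/7) + 0 = -15/28 + 0 = -15/28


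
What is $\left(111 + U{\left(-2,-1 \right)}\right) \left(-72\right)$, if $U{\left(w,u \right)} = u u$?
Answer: $-8064$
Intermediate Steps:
$U{\left(w,u \right)} = u^{2}$
$\left(111 + U{\left(-2,-1 \right)}\right) \left(-72\right) = \left(111 + \left(-1\right)^{2}\right) \left(-72\right) = \left(111 + 1\right) \left(-72\right) = 112 \left(-72\right) = -8064$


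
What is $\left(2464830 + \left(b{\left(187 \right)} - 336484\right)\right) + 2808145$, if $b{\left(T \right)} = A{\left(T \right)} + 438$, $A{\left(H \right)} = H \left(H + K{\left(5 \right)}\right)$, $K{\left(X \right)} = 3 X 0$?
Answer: $4971898$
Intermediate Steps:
$K{\left(X \right)} = 0$
$A{\left(H \right)} = H^{2}$ ($A{\left(H \right)} = H \left(H + 0\right) = H H = H^{2}$)
$b{\left(T \right)} = 438 + T^{2}$ ($b{\left(T \right)} = T^{2} + 438 = 438 + T^{2}$)
$\left(2464830 + \left(b{\left(187 \right)} - 336484\right)\right) + 2808145 = \left(2464830 - \left(336046 - 34969\right)\right) + 2808145 = \left(2464830 + \left(\left(438 + 34969\right) - 336484\right)\right) + 2808145 = \left(2464830 + \left(35407 - 336484\right)\right) + 2808145 = \left(2464830 - 301077\right) + 2808145 = 2163753 + 2808145 = 4971898$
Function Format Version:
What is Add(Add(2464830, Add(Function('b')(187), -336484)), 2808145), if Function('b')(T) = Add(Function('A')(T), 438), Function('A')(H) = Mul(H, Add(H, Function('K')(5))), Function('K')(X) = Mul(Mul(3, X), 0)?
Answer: 4971898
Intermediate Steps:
Function('K')(X) = 0
Function('A')(H) = Pow(H, 2) (Function('A')(H) = Mul(H, Add(H, 0)) = Mul(H, H) = Pow(H, 2))
Function('b')(T) = Add(438, Pow(T, 2)) (Function('b')(T) = Add(Pow(T, 2), 438) = Add(438, Pow(T, 2)))
Add(Add(2464830, Add(Function('b')(187), -336484)), 2808145) = Add(Add(2464830, Add(Add(438, Pow(187, 2)), -336484)), 2808145) = Add(Add(2464830, Add(Add(438, 34969), -336484)), 2808145) = Add(Add(2464830, Add(35407, -336484)), 2808145) = Add(Add(2464830, -301077), 2808145) = Add(2163753, 2808145) = 4971898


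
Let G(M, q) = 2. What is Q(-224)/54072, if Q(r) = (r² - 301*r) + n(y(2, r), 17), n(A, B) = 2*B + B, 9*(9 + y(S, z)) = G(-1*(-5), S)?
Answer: 39217/18024 ≈ 2.1758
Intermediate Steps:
y(S, z) = -79/9 (y(S, z) = -9 + (⅑)*2 = -9 + 2/9 = -79/9)
n(A, B) = 3*B
Q(r) = 51 + r² - 301*r (Q(r) = (r² - 301*r) + 3*17 = (r² - 301*r) + 51 = 51 + r² - 301*r)
Q(-224)/54072 = (51 + (-224)² - 301*(-224))/54072 = (51 + 50176 + 67424)*(1/54072) = 117651*(1/54072) = 39217/18024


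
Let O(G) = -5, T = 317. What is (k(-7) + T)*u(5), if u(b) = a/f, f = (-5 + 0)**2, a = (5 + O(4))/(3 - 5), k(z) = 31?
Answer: 0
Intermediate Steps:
a = 0 (a = (5 - 5)/(3 - 5) = 0/(-2) = 0*(-1/2) = 0)
f = 25 (f = (-5)**2 = 25)
u(b) = 0 (u(b) = 0/25 = 0*(1/25) = 0)
(k(-7) + T)*u(5) = (31 + 317)*0 = 348*0 = 0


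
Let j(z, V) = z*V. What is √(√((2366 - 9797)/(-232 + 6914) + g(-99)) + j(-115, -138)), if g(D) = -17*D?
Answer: √(708581597880 + 33410*√3003792870)/6682 ≈ 126.14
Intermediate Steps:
j(z, V) = V*z
√(√((2366 - 9797)/(-232 + 6914) + g(-99)) + j(-115, -138)) = √(√((2366 - 9797)/(-232 + 6914) - 17*(-99)) - 138*(-115)) = √(√(-7431/6682 + 1683) + 15870) = √(√(11238375/6682) + 15870) = √(5*√3003792870/6682 + 15870) = √(15870 + 5*√3003792870/6682)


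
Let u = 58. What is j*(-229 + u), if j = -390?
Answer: 66690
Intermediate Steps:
j*(-229 + u) = -390*(-229 + 58) = -390*(-171) = 66690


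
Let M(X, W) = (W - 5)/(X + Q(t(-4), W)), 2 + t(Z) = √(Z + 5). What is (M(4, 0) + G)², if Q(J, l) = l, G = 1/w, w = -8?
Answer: 121/64 ≈ 1.8906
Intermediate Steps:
t(Z) = -2 + √(5 + Z) (t(Z) = -2 + √(Z + 5) = -2 + √(5 + Z))
G = -⅛ (G = 1/(-8) = -⅛ ≈ -0.12500)
M(X, W) = (-5 + W)/(W + X) (M(X, W) = (W - 5)/(X + W) = (-5 + W)/(W + X))
(M(4, 0) + G)² = ((-5 + 0)/(0 + 4) - ⅛)² = (-5/4 - ⅛)² = (-11/8)² = 121/64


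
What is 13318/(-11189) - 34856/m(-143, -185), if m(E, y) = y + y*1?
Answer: 192538062/2069965 ≈ 93.015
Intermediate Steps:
m(E, y) = 2*y (m(E, y) = y + y = 2*y)
13318/(-11189) - 34856/m(-143, -185) = 13318/(-11189) - 34856/(2*(-185)) = 13318*(-1/11189) - 34856/(-370) = -13318/11189 - 34856*(-1/370) = -13318/11189 + 17428/185 = 192538062/2069965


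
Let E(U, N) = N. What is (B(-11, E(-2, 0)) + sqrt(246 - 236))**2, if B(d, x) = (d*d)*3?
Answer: (363 + sqrt(10))**2 ≈ 1.3407e+5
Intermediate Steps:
B(d, x) = 3*d**2 (B(d, x) = d**2*3 = 3*d**2)
(B(-11, E(-2, 0)) + sqrt(246 - 236))**2 = (3*(-11)**2 + sqrt(246 - 236))**2 = (3*121 + sqrt(10))**2 = (363 + sqrt(10))**2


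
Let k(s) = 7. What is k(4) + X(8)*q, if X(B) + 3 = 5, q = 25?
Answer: 57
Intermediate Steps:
X(B) = 2 (X(B) = -3 + 5 = 2)
k(4) + X(8)*q = 7 + 2*25 = 7 + 50 = 57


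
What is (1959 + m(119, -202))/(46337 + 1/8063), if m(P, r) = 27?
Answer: 8006559/186807616 ≈ 0.042860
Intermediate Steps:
(1959 + m(119, -202))/(46337 + 1/8063) = (1959 + 27)/(46337 + 1/8063) = 1986/(46337 + 1/8063) = 1986/(373615232/8063) = 1986*(8063/373615232) = 8006559/186807616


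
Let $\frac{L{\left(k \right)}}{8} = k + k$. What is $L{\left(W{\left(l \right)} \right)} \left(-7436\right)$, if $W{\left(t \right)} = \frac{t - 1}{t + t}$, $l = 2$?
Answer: $-29744$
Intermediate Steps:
$W{\left(t \right)} = \frac{-1 + t}{2 t}$
$L{\left(k \right)} = 16 k$ ($L{\left(k \right)} = 8 \left(k + k\right) = 8 \cdot 2 k = 16 k$)
$L{\left(W{\left(l \right)} \right)} \left(-7436\right) = 16 \frac{-1 + 2}{2 \cdot 2} \left(-7436\right) = 16 \cdot \frac{1}{2} \cdot \frac{1}{2} \cdot 1 \left(-7436\right) = 16 \cdot \frac{1}{4} \left(-7436\right) = 4 \left(-7436\right) = -29744$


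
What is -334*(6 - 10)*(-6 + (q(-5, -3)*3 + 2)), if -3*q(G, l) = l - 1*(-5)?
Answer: -8016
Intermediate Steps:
q(G, l) = -5/3 - l/3 (q(G, l) = -(l - 1*(-5))/3 = -(l + 5)/3 = -(5 + l)/3 = -5/3 - l/3)
-334*(6 - 10)*(-6 + (q(-5, -3)*3 + 2)) = -334*(6 - 10)*(-6 + ((-5/3 - ⅓*(-3))*3 + 2)) = -(-1336)*(-6 + ((-5/3 + 1)*3 + 2)) = -(-1336)*(-6 + (-⅔*3 + 2)) = -(-1336)*(-6 + (-2 + 2)) = -(-1336)*(-6 + 0) = -(-1336)*(-6) = -334*24 = -8016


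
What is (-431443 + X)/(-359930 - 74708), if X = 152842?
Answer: 278601/434638 ≈ 0.64100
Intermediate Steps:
(-431443 + X)/(-359930 - 74708) = (-431443 + 152842)/(-359930 - 74708) = -278601/(-434638) = -278601*(-1/434638) = 278601/434638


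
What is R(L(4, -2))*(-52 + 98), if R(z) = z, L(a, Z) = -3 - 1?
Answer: -184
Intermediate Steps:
L(a, Z) = -4
R(L(4, -2))*(-52 + 98) = -4*(-52 + 98) = -4*46 = -184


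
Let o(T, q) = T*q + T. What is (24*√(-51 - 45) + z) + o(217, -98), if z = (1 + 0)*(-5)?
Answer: -21054 + 96*I*√6 ≈ -21054.0 + 235.15*I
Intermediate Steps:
o(T, q) = T + T*q
z = -5 (z = 1*(-5) = -5)
(24*√(-51 - 45) + z) + o(217, -98) = (24*√(-51 - 45) - 5) + 217*(1 - 98) = (24*√(-96) - 5) + 217*(-97) = (24*(4*I*√6) - 5) - 21049 = (96*I*√6 - 5) - 21049 = (-5 + 96*I*√6) - 21049 = -21054 + 96*I*√6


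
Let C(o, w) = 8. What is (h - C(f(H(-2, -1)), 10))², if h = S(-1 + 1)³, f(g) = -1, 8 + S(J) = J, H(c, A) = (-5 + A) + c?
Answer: 270400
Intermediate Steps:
H(c, A) = -5 + A + c
S(J) = -8 + J
h = -512 (h = (-8 + (-1 + 1))³ = (-8 + 0)³ = (-8)³ = -512)
(h - C(f(H(-2, -1)), 10))² = (-512 - 1*8)² = (-512 - 8)² = (-520)² = 270400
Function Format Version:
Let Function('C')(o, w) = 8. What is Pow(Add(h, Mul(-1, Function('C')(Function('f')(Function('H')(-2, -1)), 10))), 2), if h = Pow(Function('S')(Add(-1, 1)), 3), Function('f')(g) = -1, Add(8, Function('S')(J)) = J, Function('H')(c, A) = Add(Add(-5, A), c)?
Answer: 270400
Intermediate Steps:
Function('H')(c, A) = Add(-5, A, c)
Function('S')(J) = Add(-8, J)
h = -512 (h = Pow(Add(-8, Add(-1, 1)), 3) = Pow(Add(-8, 0), 3) = Pow(-8, 3) = -512)
Pow(Add(h, Mul(-1, Function('C')(Function('f')(Function('H')(-2, -1)), 10))), 2) = Pow(Add(-512, Mul(-1, 8)), 2) = Pow(Add(-512, -8), 2) = Pow(-520, 2) = 270400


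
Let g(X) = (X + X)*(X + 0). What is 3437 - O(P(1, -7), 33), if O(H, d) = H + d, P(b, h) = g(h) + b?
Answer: 3305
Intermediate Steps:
g(X) = 2*X² (g(X) = (2*X)*X = 2*X²)
P(b, h) = b + 2*h² (P(b, h) = 2*h² + b = b + 2*h²)
3437 - O(P(1, -7), 33) = 3437 - ((1 + 2*(-7)²) + 33) = 3437 - ((1 + 2*49) + 33) = 3437 - ((1 + 98) + 33) = 3437 - (99 + 33) = 3437 - 1*132 = 3437 - 132 = 3305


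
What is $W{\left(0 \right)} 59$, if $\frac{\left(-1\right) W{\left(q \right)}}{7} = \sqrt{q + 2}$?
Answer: $- 413 \sqrt{2} \approx -584.07$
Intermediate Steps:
$W{\left(q \right)} = - 7 \sqrt{2 + q}$ ($W{\left(q \right)} = - 7 \sqrt{q + 2} = - 7 \sqrt{2 + q}$)
$W{\left(0 \right)} 59 = - 7 \sqrt{2 + 0} \cdot 59 = - 7 \sqrt{2} \cdot 59 = - 413 \sqrt{2}$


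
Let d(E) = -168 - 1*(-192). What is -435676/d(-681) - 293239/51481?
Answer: -5609018473/308886 ≈ -18159.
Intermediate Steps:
d(E) = 24 (d(E) = -168 + 192 = 24)
-435676/d(-681) - 293239/51481 = -435676/24 - 293239/51481 = -435676*1/24 - 293239*1/51481 = -108919/6 - 293239/51481 = -5609018473/308886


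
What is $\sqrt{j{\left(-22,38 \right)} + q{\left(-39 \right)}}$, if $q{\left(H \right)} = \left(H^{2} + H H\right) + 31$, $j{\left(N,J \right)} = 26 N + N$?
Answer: $\sqrt{2479} \approx 49.79$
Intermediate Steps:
$j{\left(N,J \right)} = 27 N$
$q{\left(H \right)} = 31 + 2 H^{2}$ ($q{\left(H \right)} = \left(H^{2} + H^{2}\right) + 31 = 2 H^{2} + 31 = 31 + 2 H^{2}$)
$\sqrt{j{\left(-22,38 \right)} + q{\left(-39 \right)}} = \sqrt{27 \left(-22\right) + \left(31 + 2 \left(-39\right)^{2}\right)} = \sqrt{-594 + \left(31 + 2 \cdot 1521\right)} = \sqrt{-594 + \left(31 + 3042\right)} = \sqrt{-594 + 3073} = \sqrt{2479}$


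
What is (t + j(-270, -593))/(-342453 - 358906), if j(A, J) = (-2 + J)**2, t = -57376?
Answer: -296649/701359 ≈ -0.42296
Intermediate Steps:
(t + j(-270, -593))/(-342453 - 358906) = (-57376 + (-2 - 593)**2)/(-342453 - 358906) = (-57376 + (-595)**2)/(-701359) = (-57376 + 354025)*(-1/701359) = 296649*(-1/701359) = -296649/701359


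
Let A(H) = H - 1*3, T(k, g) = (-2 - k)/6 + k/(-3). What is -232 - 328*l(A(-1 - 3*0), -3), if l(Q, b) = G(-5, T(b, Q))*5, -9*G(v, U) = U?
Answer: -524/27 ≈ -19.407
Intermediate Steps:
T(k, g) = -1/3 - k/2 (T(k, g) = (-2 - k)*(1/6) + k*(-1/3) = (-1/3 - k/6) - k/3 = -1/3 - k/2)
G(v, U) = -U/9
A(H) = -3 + H (A(H) = H - 3 = -3 + H)
l(Q, b) = 5/27 + 5*b/18 (l(Q, b) = -(-1/3 - b/2)/9*5 = (1/27 + b/18)*5 = 5/27 + 5*b/18)
-232 - 328*l(A(-1 - 3*0), -3) = -232 - 328*(5/27 + (5/18)*(-3)) = -232 - 328*(5/27 - 5/6) = -232 - 328*(-35/54) = -232 + 5740/27 = -524/27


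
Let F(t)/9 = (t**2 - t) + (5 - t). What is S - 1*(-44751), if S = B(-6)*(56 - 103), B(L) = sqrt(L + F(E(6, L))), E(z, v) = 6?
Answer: 44751 - 47*sqrt(255) ≈ 44001.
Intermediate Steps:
F(t) = 45 - 18*t + 9*t**2 (F(t) = 9*((t**2 - t) + (5 - t)) = 9*(5 + t**2 - 2*t) = 45 - 18*t + 9*t**2)
B(L) = sqrt(261 + L) (B(L) = sqrt(L + (45 - 18*6 + 9*6**2)) = sqrt(L + (45 - 108 + 9*36)) = sqrt(L + (45 - 108 + 324)) = sqrt(L + 261) = sqrt(261 + L))
S = -47*sqrt(255) (S = sqrt(261 - 6)*(56 - 103) = sqrt(255)*(-47) = -47*sqrt(255) ≈ -750.53)
S - 1*(-44751) = -47*sqrt(255) - 1*(-44751) = -47*sqrt(255) + 44751 = 44751 - 47*sqrt(255)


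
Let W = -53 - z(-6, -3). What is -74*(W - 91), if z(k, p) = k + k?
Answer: 9768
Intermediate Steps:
z(k, p) = 2*k
W = -41 (W = -53 - 2*(-6) = -53 - 1*(-12) = -53 + 12 = -41)
-74*(W - 91) = -74*(-41 - 91) = -74*(-132) = 9768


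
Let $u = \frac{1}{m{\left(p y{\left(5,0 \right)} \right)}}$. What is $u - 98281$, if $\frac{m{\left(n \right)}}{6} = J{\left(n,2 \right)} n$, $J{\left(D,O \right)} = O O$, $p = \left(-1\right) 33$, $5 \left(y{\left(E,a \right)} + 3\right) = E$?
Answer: $- \frac{155677103}{1584} \approx -98281.0$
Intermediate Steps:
$y{\left(E,a \right)} = -3 + \frac{E}{5}$
$p = -33$
$J{\left(D,O \right)} = O^{2}$
$m{\left(n \right)} = 24 n$ ($m{\left(n \right)} = 6 \cdot 2^{2} n = 6 \cdot 4 n = 24 n$)
$u = \frac{1}{1584}$ ($u = \frac{1}{24 \left(- 33 \left(-3 + \frac{1}{5} \cdot 5\right)\right)} = \frac{1}{24 \left(- 33 \left(-3 + 1\right)\right)} = \frac{1}{24 \left(\left(-33\right) \left(-2\right)\right)} = \frac{1}{24 \cdot 66} = \frac{1}{1584} \approx 0.00063131$)
$u - 98281 = \frac{1}{1584} - 98281 = - \frac{155677103}{1584}$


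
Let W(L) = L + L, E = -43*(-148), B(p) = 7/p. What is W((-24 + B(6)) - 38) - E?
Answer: -19457/3 ≈ -6485.7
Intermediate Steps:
E = 6364
W(L) = 2*L
W((-24 + B(6)) - 38) - E = 2*((-24 + 7/6) - 38) - 1*6364 = 2*((-24 + 7*(1/6)) - 38) - 6364 = 2*((-24 + 7/6) - 38) - 6364 = 2*(-137/6 - 38) - 6364 = 2*(-365/6) - 6364 = -365/3 - 6364 = -19457/3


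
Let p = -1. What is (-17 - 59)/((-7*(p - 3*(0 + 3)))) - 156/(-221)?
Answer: -226/595 ≈ -0.37983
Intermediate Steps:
(-17 - 59)/((-7*(p - 3*(0 + 3)))) - 156/(-221) = (-17 - 59)/((-7*(-1 - 3*(0 + 3)))) - 156/(-221) = -76*(-1/(7*(-1 - 3*3))) - 156*(-1/221) = -76*(-1/(7*(-1 - 9))) + 12/17 = -76/((-7*(-10))) + 12/17 = -76/70 + 12/17 = -76*1/70 + 12/17 = -38/35 + 12/17 = -226/595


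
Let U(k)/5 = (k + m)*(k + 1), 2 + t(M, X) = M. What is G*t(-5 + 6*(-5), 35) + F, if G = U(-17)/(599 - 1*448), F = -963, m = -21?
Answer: -257893/151 ≈ -1707.9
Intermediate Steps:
t(M, X) = -2 + M
U(k) = 5*(1 + k)*(-21 + k) (U(k) = 5*((k - 21)*(k + 1)) = 5*((-21 + k)*(1 + k)) = 5*((1 + k)*(-21 + k)) = 5*(1 + k)*(-21 + k))
G = 3040/151 (G = (-105 - 100*(-17) + 5*(-17)**2)/(599 - 1*448) = (-105 + 1700 + 5*289)/(599 - 448) = (-105 + 1700 + 1445)/151 = 3040*(1/151) = 3040/151 ≈ 20.132)
G*t(-5 + 6*(-5), 35) + F = 3040*(-2 + (-5 + 6*(-5)))/151 - 963 = 3040*(-2 + (-5 - 30))/151 - 963 = 3040*(-2 - 35)/151 - 963 = (3040/151)*(-37) - 963 = -112480/151 - 963 = -257893/151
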